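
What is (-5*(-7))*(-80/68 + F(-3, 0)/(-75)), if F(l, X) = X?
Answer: -700/17 ≈ -41.176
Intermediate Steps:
(-5*(-7))*(-80/68 + F(-3, 0)/(-75)) = (-5*(-7))*(-80/68 + 0/(-75)) = 35*(-80*1/68 + 0*(-1/75)) = 35*(-20/17 + 0) = 35*(-20/17) = -700/17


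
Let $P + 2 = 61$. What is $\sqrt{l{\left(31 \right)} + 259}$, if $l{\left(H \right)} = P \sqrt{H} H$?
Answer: $\sqrt{259 + 1829 \sqrt{31}} \approx 102.19$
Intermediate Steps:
$P = 59$ ($P = -2 + 61 = 59$)
$l{\left(H \right)} = 59 H^{\frac{3}{2}}$ ($l{\left(H \right)} = 59 \sqrt{H} H = 59 H^{\frac{3}{2}}$)
$\sqrt{l{\left(31 \right)} + 259} = \sqrt{59 \cdot 31^{\frac{3}{2}} + 259} = \sqrt{59 \cdot 31 \sqrt{31} + 259} = \sqrt{1829 \sqrt{31} + 259} = \sqrt{259 + 1829 \sqrt{31}}$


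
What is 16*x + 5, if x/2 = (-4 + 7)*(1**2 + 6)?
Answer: 677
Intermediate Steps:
x = 42 (x = 2*((-4 + 7)*(1**2 + 6)) = 2*(3*(1 + 6)) = 2*(3*7) = 2*21 = 42)
16*x + 5 = 16*42 + 5 = 672 + 5 = 677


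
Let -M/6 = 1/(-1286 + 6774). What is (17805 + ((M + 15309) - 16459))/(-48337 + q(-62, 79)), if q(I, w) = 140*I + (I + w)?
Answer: -45701317/156408000 ≈ -0.29219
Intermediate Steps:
M = -3/2744 (M = -6/(-1286 + 6774) = -6/5488 = -6*1/5488 = -3/2744 ≈ -0.0010933)
q(I, w) = w + 141*I
(17805 + ((M + 15309) - 16459))/(-48337 + q(-62, 79)) = (17805 + ((-3/2744 + 15309) - 16459))/(-48337 + (79 + 141*(-62))) = (17805 + (42007893/2744 - 16459))/(-48337 + (79 - 8742)) = (17805 - 3155603/2744)/(-48337 - 8663) = (45701317/2744)/(-57000) = (45701317/2744)*(-1/57000) = -45701317/156408000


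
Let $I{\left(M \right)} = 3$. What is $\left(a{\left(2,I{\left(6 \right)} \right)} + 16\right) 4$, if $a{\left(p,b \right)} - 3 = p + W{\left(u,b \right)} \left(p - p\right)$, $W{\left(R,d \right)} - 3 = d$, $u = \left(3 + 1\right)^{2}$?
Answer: $84$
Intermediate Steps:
$u = 16$ ($u = 4^{2} = 16$)
$W{\left(R,d \right)} = 3 + d$
$a{\left(p,b \right)} = 3 + p$ ($a{\left(p,b \right)} = 3 + \left(p + \left(3 + b\right) \left(p - p\right)\right) = 3 + \left(p + \left(3 + b\right) 0\right) = 3 + \left(p + 0\right) = 3 + p$)
$\left(a{\left(2,I{\left(6 \right)} \right)} + 16\right) 4 = \left(\left(3 + 2\right) + 16\right) 4 = \left(5 + 16\right) 4 = 21 \cdot 4 = 84$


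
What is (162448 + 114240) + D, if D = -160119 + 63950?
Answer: 180519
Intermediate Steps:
D = -96169
(162448 + 114240) + D = (162448 + 114240) - 96169 = 276688 - 96169 = 180519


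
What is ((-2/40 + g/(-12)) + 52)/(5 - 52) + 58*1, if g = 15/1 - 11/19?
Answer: 3049787/53580 ≈ 56.920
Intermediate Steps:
g = 274/19 (g = 15*1 - 11*1/19 = 15 - 11/19 = 274/19 ≈ 14.421)
((-2/40 + g/(-12)) + 52)/(5 - 52) + 58*1 = ((-2/40 + (274/19)/(-12)) + 52)/(5 - 52) + 58*1 = ((-2*1/40 + (274/19)*(-1/12)) + 52)/(-47) + 58 = ((-1/20 - 137/114) + 52)*(-1/47) + 58 = (-1427/1140 + 52)*(-1/47) + 58 = (57853/1140)*(-1/47) + 58 = -57853/53580 + 58 = 3049787/53580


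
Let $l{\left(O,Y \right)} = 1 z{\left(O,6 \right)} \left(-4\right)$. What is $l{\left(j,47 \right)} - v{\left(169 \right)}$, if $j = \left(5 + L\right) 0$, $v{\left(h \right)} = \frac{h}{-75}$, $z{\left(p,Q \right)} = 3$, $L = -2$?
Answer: $- \frac{731}{75} \approx -9.7467$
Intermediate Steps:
$v{\left(h \right)} = - \frac{h}{75}$ ($v{\left(h \right)} = h \left(- \frac{1}{75}\right) = - \frac{h}{75}$)
$j = 0$ ($j = \left(5 - 2\right) 0 = 3 \cdot 0 = 0$)
$l{\left(O,Y \right)} = -12$ ($l{\left(O,Y \right)} = 1 \cdot 3 \left(-4\right) = 3 \left(-4\right) = -12$)
$l{\left(j,47 \right)} - v{\left(169 \right)} = -12 - \left(- \frac{1}{75}\right) 169 = -12 - - \frac{169}{75} = -12 + \frac{169}{75} = - \frac{731}{75}$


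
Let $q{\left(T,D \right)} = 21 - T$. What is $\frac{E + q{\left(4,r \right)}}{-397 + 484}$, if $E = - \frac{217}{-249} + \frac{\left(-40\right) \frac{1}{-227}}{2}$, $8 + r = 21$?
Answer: $\frac{1015130}{4917501} \approx 0.20643$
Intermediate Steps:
$r = 13$ ($r = -8 + 21 = 13$)
$E = \frac{54239}{56523}$ ($E = \left(-217\right) \left(- \frac{1}{249}\right) + \left(-40\right) \left(- \frac{1}{227}\right) \frac{1}{2} = \frac{217}{249} + \frac{40}{227} \cdot \frac{1}{2} = \frac{217}{249} + \frac{20}{227} = \frac{54239}{56523} \approx 0.95959$)
$\frac{E + q{\left(4,r \right)}}{-397 + 484} = \frac{\frac{54239}{56523} + \left(21 - 4\right)}{-397 + 484} = \frac{\frac{54239}{56523} + \left(21 - 4\right)}{87} = \left(\frac{54239}{56523} + 17\right) \frac{1}{87} = \frac{1015130}{56523} \cdot \frac{1}{87} = \frac{1015130}{4917501}$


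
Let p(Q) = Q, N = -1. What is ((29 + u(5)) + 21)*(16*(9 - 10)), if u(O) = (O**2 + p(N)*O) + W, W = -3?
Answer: -1072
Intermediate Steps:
u(O) = -3 + O**2 - O (u(O) = (O**2 - O) - 3 = -3 + O**2 - O)
((29 + u(5)) + 21)*(16*(9 - 10)) = ((29 + (-3 + 5**2 - 1*5)) + 21)*(16*(9 - 10)) = ((29 + (-3 + 25 - 5)) + 21)*(16*(-1)) = ((29 + 17) + 21)*(-16) = (46 + 21)*(-16) = 67*(-16) = -1072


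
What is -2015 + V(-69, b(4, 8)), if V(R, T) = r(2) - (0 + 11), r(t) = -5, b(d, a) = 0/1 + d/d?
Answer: -2031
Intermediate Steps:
b(d, a) = 1 (b(d, a) = 0*1 + 1 = 0 + 1 = 1)
V(R, T) = -16 (V(R, T) = -5 - (0 + 11) = -5 - 1*11 = -5 - 11 = -16)
-2015 + V(-69, b(4, 8)) = -2015 - 16 = -2031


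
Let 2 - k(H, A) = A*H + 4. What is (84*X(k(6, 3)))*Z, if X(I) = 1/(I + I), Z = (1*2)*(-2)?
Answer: 42/5 ≈ 8.4000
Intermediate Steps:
k(H, A) = -2 - A*H (k(H, A) = 2 - (A*H + 4) = 2 - (4 + A*H) = 2 + (-4 - A*H) = -2 - A*H)
Z = -4 (Z = 2*(-2) = -4)
X(I) = 1/(2*I)
(84*X(k(6, 3)))*Z = (84*(1/(2*(-2 - 1*3*6))))*(-4) = (84*(1/(2*(-2 - 18))))*(-4) = (84*((½)/(-20)))*(-4) = (84*((½)*(-1/20)))*(-4) = (84*(-1/40))*(-4) = -21/10*(-4) = 42/5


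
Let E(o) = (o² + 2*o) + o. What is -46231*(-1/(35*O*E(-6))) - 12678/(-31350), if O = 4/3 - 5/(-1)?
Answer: 2631451/219450 ≈ 11.991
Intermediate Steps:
E(o) = o² + 3*o
O = 19/3 (O = 4*(⅓) - 5*(-1) = 4/3 + 5 = 19/3 ≈ 6.3333)
-46231*(-1/(35*O*E(-6))) - 12678/(-31350) = -46231*1/(1330*(3 - 6)) - 12678/(-31350) = -46231/((-6*(-3)*(-35))*(19/3)) - 12678*(-1/31350) = -46231/((18*(-35))*(19/3)) + 2113/5225 = -46231/((-630*19/3)) + 2113/5225 = -46231/(-3990) + 2113/5225 = -46231*(-1/3990) + 2113/5225 = 46231/3990 + 2113/5225 = 2631451/219450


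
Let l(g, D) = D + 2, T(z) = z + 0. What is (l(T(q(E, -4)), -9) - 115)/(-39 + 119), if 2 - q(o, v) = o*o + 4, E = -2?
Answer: -61/40 ≈ -1.5250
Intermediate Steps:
q(o, v) = -2 - o² (q(o, v) = 2 - (o*o + 4) = 2 - (o² + 4) = 2 - (4 + o²) = 2 + (-4 - o²) = -2 - o²)
T(z) = z
l(g, D) = 2 + D
(l(T(q(E, -4)), -9) - 115)/(-39 + 119) = ((2 - 9) - 115)/(-39 + 119) = (-7 - 115)/80 = (1/80)*(-122) = -61/40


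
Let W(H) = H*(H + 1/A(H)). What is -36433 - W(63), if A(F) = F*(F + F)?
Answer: -5090653/126 ≈ -40402.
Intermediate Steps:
A(F) = 2*F**2 (A(F) = F*(2*F) = 2*F**2)
W(H) = H*(H + 1/(2*H**2))
-36433 - W(63) = -36433 - (1/2 + 63**3)/63 = -36433 - (1/2 + 250047)/63 = -36433 - 500095/(63*2) = -36433 - 1*500095/126 = -36433 - 500095/126 = -5090653/126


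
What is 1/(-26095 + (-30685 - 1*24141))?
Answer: -1/80921 ≈ -1.2358e-5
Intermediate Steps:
1/(-26095 + (-30685 - 1*24141)) = 1/(-26095 + (-30685 - 24141)) = 1/(-26095 - 54826) = 1/(-80921) = -1/80921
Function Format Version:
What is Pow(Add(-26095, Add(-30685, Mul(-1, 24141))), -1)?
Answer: Rational(-1, 80921) ≈ -1.2358e-5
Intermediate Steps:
Pow(Add(-26095, Add(-30685, Mul(-1, 24141))), -1) = Pow(Add(-26095, Add(-30685, -24141)), -1) = Pow(Add(-26095, -54826), -1) = Pow(-80921, -1) = Rational(-1, 80921)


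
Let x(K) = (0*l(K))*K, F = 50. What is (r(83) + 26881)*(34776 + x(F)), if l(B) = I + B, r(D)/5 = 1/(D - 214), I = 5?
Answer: 122460415056/131 ≈ 9.3481e+8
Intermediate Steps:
r(D) = 5/(-214 + D) (r(D) = 5/(D - 214) = 5/(-214 + D))
l(B) = 5 + B
x(K) = 0 (x(K) = (0*(5 + K))*K = 0*K = 0)
(r(83) + 26881)*(34776 + x(F)) = (5/(-214 + 83) + 26881)*(34776 + 0) = (5/(-131) + 26881)*34776 = (5*(-1/131) + 26881)*34776 = (-5/131 + 26881)*34776 = (3521406/131)*34776 = 122460415056/131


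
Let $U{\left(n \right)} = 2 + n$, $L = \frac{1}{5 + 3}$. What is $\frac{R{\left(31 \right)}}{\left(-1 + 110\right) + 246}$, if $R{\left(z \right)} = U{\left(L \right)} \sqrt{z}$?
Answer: $\frac{17 \sqrt{31}}{2840} \approx 0.033328$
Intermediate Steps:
$L = \frac{1}{8} \approx 0.125$
$R{\left(z \right)} = \frac{17 \sqrt{z}}{8}$ ($R{\left(z \right)} = \left(2 + \frac{1}{8}\right) \sqrt{z} = \frac{17 \sqrt{z}}{8}$)
$\frac{R{\left(31 \right)}}{\left(-1 + 110\right) + 246} = \frac{\frac{17}{8} \sqrt{31}}{\left(-1 + 110\right) + 246} = \frac{\frac{17}{8} \sqrt{31}}{109 + 246} = \frac{\frac{17}{8} \sqrt{31}}{355} = \frac{17 \sqrt{31}}{8} \cdot \frac{1}{355} = \frac{17 \sqrt{31}}{2840}$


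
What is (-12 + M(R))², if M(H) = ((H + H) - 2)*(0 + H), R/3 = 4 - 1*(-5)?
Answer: 1937664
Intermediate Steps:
R = 27 (R = 3*(4 - 1*(-5)) = 3*(4 + 5) = 3*9 = 27)
M(H) = H*(-2 + 2*H) (M(H) = (2*H - 2)*H = (-2 + 2*H)*H = H*(-2 + 2*H))
(-12 + M(R))² = (-12 + 2*27*(-1 + 27))² = (-12 + 2*27*26)² = (-12 + 1404)² = 1392² = 1937664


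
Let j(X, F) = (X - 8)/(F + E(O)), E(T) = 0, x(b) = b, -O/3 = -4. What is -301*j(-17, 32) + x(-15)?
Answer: 7045/32 ≈ 220.16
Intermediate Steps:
O = 12 (O = -3*(-4) = 12)
j(X, F) = (-8 + X)/F (j(X, F) = (X - 8)/(F + 0) = (-8 + X)/F)
-301*j(-17, 32) + x(-15) = -301*(-8 - 17)/32 - 15 = -301*(-25)/32 - 15 = -301*(-25/32) - 15 = 7525/32 - 15 = 7045/32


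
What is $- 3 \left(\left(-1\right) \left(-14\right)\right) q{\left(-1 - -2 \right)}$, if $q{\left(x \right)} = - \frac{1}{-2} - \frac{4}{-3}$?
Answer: $-77$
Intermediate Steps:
$q{\left(x \right)} = \frac{11}{6}$ ($q{\left(x \right)} = \left(-1\right) \left(- \frac{1}{2}\right) - - \frac{4}{3} = \frac{1}{2} + \frac{4}{3} = \frac{11}{6}$)
$- 3 \left(\left(-1\right) \left(-14\right)\right) q{\left(-1 - -2 \right)} = - 3 \left(\left(-1\right) \left(-14\right)\right) \frac{11}{6} = \left(-3\right) 14 \cdot \frac{11}{6} = \left(-42\right) \frac{11}{6} = -77$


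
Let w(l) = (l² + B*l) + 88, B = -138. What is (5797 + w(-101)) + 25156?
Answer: 55180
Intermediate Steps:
w(l) = 88 + l² - 138*l (w(l) = (l² - 138*l) + 88 = 88 + l² - 138*l)
(5797 + w(-101)) + 25156 = (5797 + (88 + (-101)² - 138*(-101))) + 25156 = (5797 + (88 + 10201 + 13938)) + 25156 = (5797 + 24227) + 25156 = 30024 + 25156 = 55180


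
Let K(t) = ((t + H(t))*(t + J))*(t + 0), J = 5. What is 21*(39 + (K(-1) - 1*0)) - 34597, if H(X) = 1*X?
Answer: -33610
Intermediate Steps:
H(X) = X
K(t) = 2*t²*(5 + t) (K(t) = ((t + t)*(t + 5))*(t + 0) = ((2*t)*(5 + t))*t = (2*t*(5 + t))*t = 2*t²*(5 + t))
21*(39 + (K(-1) - 1*0)) - 34597 = 21*(39 + (2*(-1)²*(5 - 1) - 1*0)) - 34597 = 21*(39 + (2*1*4 + 0)) - 34597 = 21*(39 + (8 + 0)) - 34597 = 21*(39 + 8) - 34597 = 21*47 - 34597 = 987 - 34597 = -33610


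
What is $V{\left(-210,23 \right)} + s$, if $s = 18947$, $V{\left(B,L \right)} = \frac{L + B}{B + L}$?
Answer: $18948$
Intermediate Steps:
$V{\left(B,L \right)} = 1$ ($V{\left(B,L \right)} = \frac{B + L}{B + L} = 1$)
$V{\left(-210,23 \right)} + s = 1 + 18947 = 18948$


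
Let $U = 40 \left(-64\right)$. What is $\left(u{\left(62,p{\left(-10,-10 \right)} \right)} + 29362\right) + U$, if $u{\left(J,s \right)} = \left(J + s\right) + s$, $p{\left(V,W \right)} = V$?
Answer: $26844$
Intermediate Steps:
$u{\left(J,s \right)} = J + 2 s$
$U = -2560$
$\left(u{\left(62,p{\left(-10,-10 \right)} \right)} + 29362\right) + U = \left(\left(62 + 2 \left(-10\right)\right) + 29362\right) - 2560 = \left(\left(62 - 20\right) + 29362\right) - 2560 = \left(42 + 29362\right) - 2560 = 29404 - 2560 = 26844$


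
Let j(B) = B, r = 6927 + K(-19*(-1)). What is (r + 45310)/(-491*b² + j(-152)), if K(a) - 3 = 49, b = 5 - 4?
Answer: -52289/643 ≈ -81.320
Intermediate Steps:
b = 1
K(a) = 52 (K(a) = 3 + 49 = 52)
r = 6979 (r = 6927 + 52 = 6979)
(r + 45310)/(-491*b² + j(-152)) = (6979 + 45310)/(-491*1² - 152) = 52289/(-491*1 - 152) = 52289/(-491 - 152) = 52289/(-643) = 52289*(-1/643) = -52289/643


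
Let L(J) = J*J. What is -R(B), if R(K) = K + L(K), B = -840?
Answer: -704760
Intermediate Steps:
L(J) = J**2
R(K) = K + K**2
-R(B) = -(-840)*(1 - 840) = -(-840)*(-839) = -1*704760 = -704760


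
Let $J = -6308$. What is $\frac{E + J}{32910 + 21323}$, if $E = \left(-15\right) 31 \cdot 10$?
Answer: $- \frac{10958}{54233} \approx -0.20205$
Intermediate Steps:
$E = -4650$ ($E = \left(-465\right) 10 = -4650$)
$\frac{E + J}{32910 + 21323} = \frac{-4650 - 6308}{32910 + 21323} = - \frac{10958}{54233}$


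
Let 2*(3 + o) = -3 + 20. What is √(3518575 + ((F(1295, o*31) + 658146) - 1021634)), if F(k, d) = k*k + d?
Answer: √19329130/2 ≈ 2198.2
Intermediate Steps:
o = 11/2 (o = -3 + (-3 + 20)/2 = -3 + (½)*17 = -3 + 17/2 = 11/2 ≈ 5.5000)
F(k, d) = d + k² (F(k, d) = k² + d = d + k²)
√(3518575 + ((F(1295, o*31) + 658146) - 1021634)) = √(3518575 + ((((11/2)*31 + 1295²) + 658146) - 1021634)) = √(3518575 + (((341/2 + 1677025) + 658146) - 1021634)) = √(3518575 + ((3354391/2 + 658146) - 1021634)) = √(3518575 + (4670683/2 - 1021634)) = √(3518575 + 2627415/2) = √(9664565/2) = √19329130/2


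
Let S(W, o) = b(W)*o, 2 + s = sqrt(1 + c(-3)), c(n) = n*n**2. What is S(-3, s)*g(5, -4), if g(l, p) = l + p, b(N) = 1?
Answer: -2 + I*sqrt(26) ≈ -2.0 + 5.099*I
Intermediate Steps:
c(n) = n**3
s = -2 + I*sqrt(26) (s = -2 + sqrt(1 + (-3)**3) = -2 + sqrt(1 - 27) = -2 + sqrt(-26) = -2 + I*sqrt(26) ≈ -2.0 + 5.099*I)
S(W, o) = o (S(W, o) = 1*o = o)
S(-3, s)*g(5, -4) = (-2 + I*sqrt(26))*(5 - 4) = (-2 + I*sqrt(26))*1 = -2 + I*sqrt(26)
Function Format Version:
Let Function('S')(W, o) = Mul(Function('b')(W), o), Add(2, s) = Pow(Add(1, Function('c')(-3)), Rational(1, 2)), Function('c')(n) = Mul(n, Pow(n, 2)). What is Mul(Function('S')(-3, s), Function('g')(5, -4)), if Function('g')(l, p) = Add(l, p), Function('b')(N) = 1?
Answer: Add(-2, Mul(I, Pow(26, Rational(1, 2)))) ≈ Add(-2.0000, Mul(5.0990, I))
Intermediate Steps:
Function('c')(n) = Pow(n, 3)
s = Add(-2, Mul(I, Pow(26, Rational(1, 2)))) (s = Add(-2, Pow(Add(1, Pow(-3, 3)), Rational(1, 2))) = Add(-2, Pow(Add(1, -27), Rational(1, 2))) = Add(-2, Pow(-26, Rational(1, 2))) = Add(-2, Mul(I, Pow(26, Rational(1, 2)))) ≈ Add(-2.0000, Mul(5.0990, I)))
Function('S')(W, o) = o (Function('S')(W, o) = Mul(1, o) = o)
Mul(Function('S')(-3, s), Function('g')(5, -4)) = Mul(Add(-2, Mul(I, Pow(26, Rational(1, 2)))), Add(5, -4)) = Mul(Add(-2, Mul(I, Pow(26, Rational(1, 2)))), 1) = Add(-2, Mul(I, Pow(26, Rational(1, 2))))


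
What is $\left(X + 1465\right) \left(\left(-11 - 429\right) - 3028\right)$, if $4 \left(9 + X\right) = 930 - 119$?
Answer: $-5752545$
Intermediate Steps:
$X = \frac{775}{4}$ ($X = -9 + \frac{930 - 119}{4} = -9 + \frac{1}{4} \cdot 811 = -9 + \frac{811}{4} = \frac{775}{4} \approx 193.75$)
$\left(X + 1465\right) \left(\left(-11 - 429\right) - 3028\right) = \left(\frac{775}{4} + 1465\right) \left(\left(-11 - 429\right) - 3028\right) = \frac{6635 \left(\left(-11 - 429\right) - 3028\right)}{4} = \frac{6635 \left(-440 - 3028\right)}{4} = \frac{6635}{4} \left(-3468\right) = -5752545$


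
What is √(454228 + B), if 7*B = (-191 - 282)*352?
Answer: 10*√210917/7 ≈ 656.08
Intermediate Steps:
B = -166496/7 (B = ((-191 - 282)*352)/7 = (-473*352)/7 = (⅐)*(-166496) = -166496/7 ≈ -23785.)
√(454228 + B) = √(454228 - 166496/7) = √(3013100/7) = 10*√210917/7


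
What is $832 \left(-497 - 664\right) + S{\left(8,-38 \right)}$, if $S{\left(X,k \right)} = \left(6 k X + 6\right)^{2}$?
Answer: $2339172$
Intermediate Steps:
$S{\left(X,k \right)} = \left(6 + 6 X k\right)^{2}$ ($S{\left(X,k \right)} = \left(6 X k + 6\right)^{2} = \left(6 + 6 X k\right)^{2}$)
$832 \left(-497 - 664\right) + S{\left(8,-38 \right)} = 832 \left(-497 - 664\right) + 36 \left(1 + 8 \left(-38\right)\right)^{2} = 832 \left(-1161\right) + 36 \left(1 - 304\right)^{2} = -965952 + 36 \left(-303\right)^{2} = -965952 + 36 \cdot 91809 = -965952 + 3305124 = 2339172$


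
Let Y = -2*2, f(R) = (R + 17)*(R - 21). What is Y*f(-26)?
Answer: -1692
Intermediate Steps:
f(R) = (-21 + R)*(17 + R) (f(R) = (17 + R)*(-21 + R) = (-21 + R)*(17 + R))
Y = -4
Y*f(-26) = -4*(-357 + (-26)**2 - 4*(-26)) = -4*(-357 + 676 + 104) = -4*423 = -1692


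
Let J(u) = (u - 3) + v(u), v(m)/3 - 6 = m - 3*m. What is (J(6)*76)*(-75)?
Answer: 85500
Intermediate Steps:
v(m) = 18 - 6*m (v(m) = 18 + 3*(m - 3*m) = 18 + 3*(-2*m) = 18 - 6*m)
J(u) = 15 - 5*u (J(u) = (u - 3) + (18 - 6*u) = (-3 + u) + (18 - 6*u) = 15 - 5*u)
(J(6)*76)*(-75) = ((15 - 5*6)*76)*(-75) = ((15 - 30)*76)*(-75) = -15*76*(-75) = -1140*(-75) = 85500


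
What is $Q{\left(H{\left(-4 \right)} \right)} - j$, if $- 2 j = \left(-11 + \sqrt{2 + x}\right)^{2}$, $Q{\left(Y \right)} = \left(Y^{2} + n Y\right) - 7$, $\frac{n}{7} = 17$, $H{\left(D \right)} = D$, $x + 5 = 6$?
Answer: $-405 - 11 \sqrt{3} \approx -424.05$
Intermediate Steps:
$x = 1$ ($x = -5 + 6 = 1$)
$n = 119$ ($n = 7 \cdot 17 = 119$)
$Q{\left(Y \right)} = -7 + Y^{2} + 119 Y$ ($Q{\left(Y \right)} = \left(Y^{2} + 119 Y\right) - 7 = -7 + Y^{2} + 119 Y$)
$j = - \frac{\left(-11 + \sqrt{3}\right)^{2}}{2}$ ($j = - \frac{\left(-11 + \sqrt{2 + 1}\right)^{2}}{2} = - \frac{\left(-11 + \sqrt{3}\right)^{2}}{2} \approx -42.947$)
$Q{\left(H{\left(-4 \right)} \right)} - j = \left(-7 + \left(-4\right)^{2} + 119 \left(-4\right)\right) - \left(-62 + 11 \sqrt{3}\right) = \left(-7 + 16 - 476\right) + \left(62 - 11 \sqrt{3}\right) = -467 + \left(62 - 11 \sqrt{3}\right) = -405 - 11 \sqrt{3}$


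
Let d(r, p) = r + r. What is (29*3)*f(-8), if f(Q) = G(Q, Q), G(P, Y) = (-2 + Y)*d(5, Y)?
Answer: -8700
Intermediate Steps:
d(r, p) = 2*r
G(P, Y) = -20 + 10*Y (G(P, Y) = (-2 + Y)*(2*5) = (-2 + Y)*10 = -20 + 10*Y)
f(Q) = -20 + 10*Q
(29*3)*f(-8) = (29*3)*(-20 + 10*(-8)) = 87*(-20 - 80) = 87*(-100) = -8700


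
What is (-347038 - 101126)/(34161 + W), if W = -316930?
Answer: 448164/282769 ≈ 1.5849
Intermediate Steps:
(-347038 - 101126)/(34161 + W) = (-347038 - 101126)/(34161 - 316930) = -448164/(-282769) = -448164*(-1/282769) = 448164/282769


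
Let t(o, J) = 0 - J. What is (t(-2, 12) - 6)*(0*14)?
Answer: 0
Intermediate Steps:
t(o, J) = -J
(t(-2, 12) - 6)*(0*14) = (-1*12 - 6)*(0*14) = (-12 - 6)*0 = -18*0 = 0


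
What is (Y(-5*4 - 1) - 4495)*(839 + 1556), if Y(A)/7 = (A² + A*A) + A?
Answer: 3669140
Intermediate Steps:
Y(A) = 7*A + 14*A² (Y(A) = 7*((A² + A*A) + A) = 7*((A² + A²) + A) = 7*(2*A² + A) = 7*(A + 2*A²) = 7*A + 14*A²)
(Y(-5*4 - 1) - 4495)*(839 + 1556) = (7*(-5*4 - 1)*(1 + 2*(-5*4 - 1)) - 4495)*(839 + 1556) = (7*(-20 - 1)*(1 + 2*(-20 - 1)) - 4495)*2395 = (7*(-21)*(1 + 2*(-21)) - 4495)*2395 = (7*(-21)*(1 - 42) - 4495)*2395 = (7*(-21)*(-41) - 4495)*2395 = (6027 - 4495)*2395 = 1532*2395 = 3669140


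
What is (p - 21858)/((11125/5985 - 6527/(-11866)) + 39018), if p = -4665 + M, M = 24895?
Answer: -2102133096/50384577955 ≈ -0.041722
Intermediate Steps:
p = 20230 (p = -4665 + 24895 = 20230)
(p - 21858)/((11125/5985 - 6527/(-11866)) + 39018) = (20230 - 21858)/((11125/5985 - 6527/(-11866)) + 39018) = -1628/((11125*(1/5985) - 6527*(-1/11866)) + 39018) = -1628/((2225/1197 + 6527/11866) + 39018) = -1628/(34214669/14203602 + 39018) = -1628/554230357505/14203602 = -1628*14203602/554230357505 = -2102133096/50384577955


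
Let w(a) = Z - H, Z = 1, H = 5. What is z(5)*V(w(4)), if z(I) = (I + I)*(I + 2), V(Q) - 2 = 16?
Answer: 1260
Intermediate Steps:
w(a) = -4 (w(a) = 1 - 1*5 = 1 - 5 = -4)
V(Q) = 18 (V(Q) = 2 + 16 = 18)
z(I) = 2*I*(2 + I) (z(I) = (2*I)*(2 + I) = 2*I*(2 + I))
z(5)*V(w(4)) = (2*5*(2 + 5))*18 = (2*5*7)*18 = 70*18 = 1260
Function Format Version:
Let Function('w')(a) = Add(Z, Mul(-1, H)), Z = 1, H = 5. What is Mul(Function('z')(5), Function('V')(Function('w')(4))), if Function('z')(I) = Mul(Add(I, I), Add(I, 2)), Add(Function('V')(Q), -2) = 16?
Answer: 1260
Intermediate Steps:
Function('w')(a) = -4 (Function('w')(a) = Add(1, Mul(-1, 5)) = Add(1, -5) = -4)
Function('V')(Q) = 18 (Function('V')(Q) = Add(2, 16) = 18)
Function('z')(I) = Mul(2, I, Add(2, I)) (Function('z')(I) = Mul(Mul(2, I), Add(2, I)) = Mul(2, I, Add(2, I)))
Mul(Function('z')(5), Function('V')(Function('w')(4))) = Mul(Mul(2, 5, Add(2, 5)), 18) = Mul(Mul(2, 5, 7), 18) = Mul(70, 18) = 1260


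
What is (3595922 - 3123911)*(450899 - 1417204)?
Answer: -456106589355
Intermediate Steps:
(3595922 - 3123911)*(450899 - 1417204) = 472011*(-966305) = -456106589355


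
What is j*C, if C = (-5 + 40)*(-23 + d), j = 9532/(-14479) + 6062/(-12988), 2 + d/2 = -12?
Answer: 11107598985/5530978 ≈ 2008.3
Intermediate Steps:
d = -28 (d = -4 + 2*(-12) = -4 - 24 = -28)
j = -105786657/94026626 (j = 9532*(-1/14479) + 6062*(-1/12988) = -9532/14479 - 3031/6494 = -105786657/94026626 ≈ -1.1251)
C = -1785 (C = (-5 + 40)*(-23 - 28) = 35*(-51) = -1785)
j*C = -105786657/94026626*(-1785) = 11107598985/5530978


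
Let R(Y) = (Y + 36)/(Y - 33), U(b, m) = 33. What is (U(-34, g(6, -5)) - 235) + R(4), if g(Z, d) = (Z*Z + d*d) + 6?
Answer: -5898/29 ≈ -203.38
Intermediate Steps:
g(Z, d) = 6 + Z² + d² (g(Z, d) = (Z² + d²) + 6 = 6 + Z² + d²)
R(Y) = (36 + Y)/(-33 + Y)
(U(-34, g(6, -5)) - 235) + R(4) = (33 - 235) + (36 + 4)/(-33 + 4) = -202 + 40/(-29) = -202 - 1/29*40 = -202 - 40/29 = -5898/29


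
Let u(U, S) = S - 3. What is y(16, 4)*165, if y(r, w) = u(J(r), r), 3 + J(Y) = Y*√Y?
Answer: 2145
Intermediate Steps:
J(Y) = -3 + Y^(3/2) (J(Y) = -3 + Y*√Y = -3 + Y^(3/2))
u(U, S) = -3 + S
y(r, w) = -3 + r
y(16, 4)*165 = (-3 + 16)*165 = 13*165 = 2145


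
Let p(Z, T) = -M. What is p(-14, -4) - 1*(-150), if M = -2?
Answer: 152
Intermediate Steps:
p(Z, T) = 2 (p(Z, T) = -1*(-2) = 2)
p(-14, -4) - 1*(-150) = 2 - 1*(-150) = 2 + 150 = 152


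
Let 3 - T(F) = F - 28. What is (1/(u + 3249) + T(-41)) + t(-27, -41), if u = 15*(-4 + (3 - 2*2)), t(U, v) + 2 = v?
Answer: 92047/3174 ≈ 29.000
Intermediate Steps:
T(F) = 31 - F (T(F) = 3 - (F - 28) = 3 - (-28 + F) = 3 + (28 - F) = 31 - F)
t(U, v) = -2 + v
u = -75 (u = 15*(-4 + (3 - 4)) = 15*(-4 - 1) = 15*(-5) = -75)
(1/(u + 3249) + T(-41)) + t(-27, -41) = (1/(-75 + 3249) + (31 - 1*(-41))) + (-2 - 41) = (1/3174 + (31 + 41)) - 43 = (1/3174 + 72) - 43 = 228529/3174 - 43 = 92047/3174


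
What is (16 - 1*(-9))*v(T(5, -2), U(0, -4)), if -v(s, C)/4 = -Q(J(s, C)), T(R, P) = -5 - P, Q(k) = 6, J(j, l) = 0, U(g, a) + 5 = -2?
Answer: 600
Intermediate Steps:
U(g, a) = -7 (U(g, a) = -5 - 2 = -7)
v(s, C) = 24 (v(s, C) = -(-4)*6 = -4*(-6) = 24)
(16 - 1*(-9))*v(T(5, -2), U(0, -4)) = (16 - 1*(-9))*24 = (16 + 9)*24 = 25*24 = 600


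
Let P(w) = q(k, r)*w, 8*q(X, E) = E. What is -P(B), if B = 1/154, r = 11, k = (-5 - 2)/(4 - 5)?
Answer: -1/112 ≈ -0.0089286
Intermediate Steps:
k = 7 (k = -7/(-1) = -7*(-1) = 7)
B = 1/154 ≈ 0.0064935
q(X, E) = E/8
P(w) = 11*w/8 (P(w) = ((⅛)*11)*w = 11*w/8)
-P(B) = -11/(8*154) = -1*1/112 = -1/112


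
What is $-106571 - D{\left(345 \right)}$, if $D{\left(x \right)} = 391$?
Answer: $-106962$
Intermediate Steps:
$-106571 - D{\left(345 \right)} = -106571 - 391 = -106962$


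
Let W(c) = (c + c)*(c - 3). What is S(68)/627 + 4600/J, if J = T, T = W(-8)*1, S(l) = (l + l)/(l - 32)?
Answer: 295043/11286 ≈ 26.142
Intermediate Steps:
W(c) = 2*c*(-3 + c) (W(c) = (2*c)*(-3 + c) = 2*c*(-3 + c))
S(l) = 2*l/(-32 + l) (S(l) = (2*l)/(-32 + l) = 2*l/(-32 + l))
T = 176 (T = (2*(-8)*(-3 - 8))*1 = (2*(-8)*(-11))*1 = 176*1 = 176)
J = 176
S(68)/627 + 4600/J = (2*68/(-32 + 68))/627 + 4600/176 = (2*68/36)*(1/627) + 4600*(1/176) = (2*68*(1/36))*(1/627) + 575/22 = (34/9)*(1/627) + 575/22 = 34/5643 + 575/22 = 295043/11286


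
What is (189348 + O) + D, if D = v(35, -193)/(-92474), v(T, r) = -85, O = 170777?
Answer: 33302199335/92474 ≈ 3.6013e+5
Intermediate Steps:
D = 85/92474 (D = -85/(-92474) = -85*(-1/92474) = 85/92474 ≈ 0.00091918)
(189348 + O) + D = (189348 + 170777) + 85/92474 = 360125 + 85/92474 = 33302199335/92474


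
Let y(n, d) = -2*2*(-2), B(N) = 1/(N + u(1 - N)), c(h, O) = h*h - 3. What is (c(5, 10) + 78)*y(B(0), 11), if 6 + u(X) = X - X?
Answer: 800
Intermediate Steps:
u(X) = -6 (u(X) = -6 + (X - X) = -6 + 0 = -6)
c(h, O) = -3 + h**2 (c(h, O) = h**2 - 3 = -3 + h**2)
B(N) = 1/(-6 + N) (B(N) = 1/(N - 6) = 1/(-6 + N))
y(n, d) = 8 (y(n, d) = -4*(-2) = 8)
(c(5, 10) + 78)*y(B(0), 11) = ((-3 + 5**2) + 78)*8 = ((-3 + 25) + 78)*8 = (22 + 78)*8 = 100*8 = 800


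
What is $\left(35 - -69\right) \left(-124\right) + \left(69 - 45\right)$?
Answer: $-12872$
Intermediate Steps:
$\left(35 - -69\right) \left(-124\right) + \left(69 - 45\right) = \left(35 + 69\right) \left(-124\right) + \left(69 - 45\right) = 104 \left(-124\right) + 24 = -12896 + 24 = -12872$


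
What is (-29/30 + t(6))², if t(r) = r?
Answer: 22801/900 ≈ 25.334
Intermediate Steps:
(-29/30 + t(6))² = (-29/30 + 6)² = (151/30)² = 22801/900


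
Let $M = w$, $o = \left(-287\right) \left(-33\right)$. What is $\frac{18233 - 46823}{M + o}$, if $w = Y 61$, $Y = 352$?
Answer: $- \frac{28590}{30943} \approx -0.92396$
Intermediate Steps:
$o = 9471$
$w = 21472$ ($w = 352 \cdot 61 = 21472$)
$M = 21472$
$\frac{18233 - 46823}{M + o} = \frac{18233 - 46823}{21472 + 9471} = - \frac{28590}{30943}$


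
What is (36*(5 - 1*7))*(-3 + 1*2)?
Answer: 72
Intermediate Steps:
(36*(5 - 1*7))*(-3 + 1*2) = (36*(5 - 7))*(-3 + 2) = (36*(-2))*(-1) = -72*(-1) = 72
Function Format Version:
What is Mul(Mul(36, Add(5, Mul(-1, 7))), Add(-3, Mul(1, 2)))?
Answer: 72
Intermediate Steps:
Mul(Mul(36, Add(5, Mul(-1, 7))), Add(-3, Mul(1, 2))) = Mul(Mul(36, Add(5, -7)), Add(-3, 2)) = Mul(Mul(36, -2), -1) = Mul(-72, -1) = 72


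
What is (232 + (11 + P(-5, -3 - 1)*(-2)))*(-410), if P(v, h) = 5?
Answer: -95530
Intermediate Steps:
(232 + (11 + P(-5, -3 - 1)*(-2)))*(-410) = (232 + (11 + 5*(-2)))*(-410) = (232 + (11 - 10))*(-410) = (232 + 1)*(-410) = 233*(-410) = -95530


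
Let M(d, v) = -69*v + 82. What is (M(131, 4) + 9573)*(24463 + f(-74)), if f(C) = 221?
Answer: 231511236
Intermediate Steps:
M(d, v) = 82 - 69*v
(M(131, 4) + 9573)*(24463 + f(-74)) = ((82 - 69*4) + 9573)*(24463 + 221) = ((82 - 276) + 9573)*24684 = (-194 + 9573)*24684 = 9379*24684 = 231511236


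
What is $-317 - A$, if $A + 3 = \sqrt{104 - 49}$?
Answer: $-314 - \sqrt{55} \approx -321.42$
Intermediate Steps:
$A = -3 + \sqrt{55}$ ($A = -3 + \sqrt{104 - 49} = -3 + \sqrt{55} \approx 4.4162$)
$-317 - A = -317 - \left(-3 + \sqrt{55}\right) = -317 + \left(3 - \sqrt{55}\right) = -314 - \sqrt{55}$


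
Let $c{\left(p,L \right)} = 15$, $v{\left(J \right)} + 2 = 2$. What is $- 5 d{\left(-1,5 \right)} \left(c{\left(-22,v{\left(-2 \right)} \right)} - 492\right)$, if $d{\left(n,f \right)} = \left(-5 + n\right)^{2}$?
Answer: $85860$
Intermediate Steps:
$v{\left(J \right)} = 0$ ($v{\left(J \right)} = -2 + 2 = 0$)
$- 5 d{\left(-1,5 \right)} \left(c{\left(-22,v{\left(-2 \right)} \right)} - 492\right) = - 5 \left(-5 - 1\right)^{2} \left(15 - 492\right) = - 5 \left(-6\right)^{2} \left(-477\right) = \left(-5\right) 36 \left(-477\right) = \left(-180\right) \left(-477\right) = 85860$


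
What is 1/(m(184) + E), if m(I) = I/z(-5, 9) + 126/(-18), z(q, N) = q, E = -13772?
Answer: -5/69079 ≈ -7.2381e-5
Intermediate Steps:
m(I) = -7 - I/5 (m(I) = I/(-5) + 126/(-18) = I*(-⅕) + 126*(-1/18) = -I/5 - 7 = -7 - I/5)
1/(m(184) + E) = 1/((-7 - ⅕*184) - 13772) = 1/((-7 - 184/5) - 13772) = 1/(-219/5 - 13772) = 1/(-69079/5) = -5/69079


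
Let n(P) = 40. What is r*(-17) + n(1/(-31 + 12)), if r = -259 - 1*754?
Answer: 17261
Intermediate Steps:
r = -1013 (r = -259 - 754 = -1013)
r*(-17) + n(1/(-31 + 12)) = -1013*(-17) + 40 = 17221 + 40 = 17261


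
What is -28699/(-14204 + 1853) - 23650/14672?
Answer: 64485289/90606936 ≈ 0.71170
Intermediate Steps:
-28699/(-14204 + 1853) - 23650/14672 = -28699/(-12351) - 23650*1/14672 = -28699*(-1/12351) - 11825/7336 = 28699/12351 - 11825/7336 = 64485289/90606936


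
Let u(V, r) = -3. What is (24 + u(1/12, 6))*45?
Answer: 945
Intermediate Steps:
(24 + u(1/12, 6))*45 = (24 - 3)*45 = 21*45 = 945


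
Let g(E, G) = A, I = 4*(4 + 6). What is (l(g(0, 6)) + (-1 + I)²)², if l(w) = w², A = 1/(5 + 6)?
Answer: 33871457764/14641 ≈ 2.3135e+6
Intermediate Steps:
I = 40 (I = 4*10 = 40)
A = 1/11 ≈ 0.090909
g(E, G) = 1/11
(l(g(0, 6)) + (-1 + I)²)² = ((1/11)² + (-1 + 40)²)² = (1/121 + 39²)² = (1/121 + 1521)² = (184042/121)² = 33871457764/14641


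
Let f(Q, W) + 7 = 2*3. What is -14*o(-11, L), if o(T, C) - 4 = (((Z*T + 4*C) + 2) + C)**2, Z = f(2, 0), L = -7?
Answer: -6832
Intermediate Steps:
f(Q, W) = -1 (f(Q, W) = -7 + 2*3 = -7 + 6 = -1)
Z = -1
o(T, C) = 4 + (2 - T + 5*C)**2 (o(T, C) = 4 + (((-T + 4*C) + 2) + C)**2 = 4 + ((2 - T + 4*C) + C)**2 = 4 + (2 - T + 5*C)**2)
-14*o(-11, L) = -14*(4 + (2 - 1*(-11) + 5*(-7))**2) = -14*(4 + (2 + 11 - 35)**2) = -14*(4 + (-22)**2) = -14*(4 + 484) = -14*488 = -6832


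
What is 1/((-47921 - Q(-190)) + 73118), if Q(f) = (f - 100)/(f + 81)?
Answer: 109/2746183 ≈ 3.9691e-5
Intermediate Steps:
Q(f) = (-100 + f)/(81 + f)
1/((-47921 - Q(-190)) + 73118) = 1/((-47921 - (-100 - 190)/(81 - 190)) + 73118) = 1/((-47921 - (-290)/(-109)) + 73118) = 1/((-47921 - (-1)*(-290)/109) + 73118) = 1/((-47921 - 1*290/109) + 73118) = 1/((-47921 - 290/109) + 73118) = 1/(-5223679/109 + 73118) = 1/(2746183/109) = 109/2746183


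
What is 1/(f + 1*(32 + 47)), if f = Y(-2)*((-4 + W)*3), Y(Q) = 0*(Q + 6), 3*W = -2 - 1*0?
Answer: 1/79 ≈ 0.012658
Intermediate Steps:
W = -⅔ (W = (-2 - 1*0)/3 = (-2 + 0)/3 = (⅓)*(-2) = -⅔ ≈ -0.66667)
Y(Q) = 0 (Y(Q) = 0*(6 + Q) = 0)
f = 0 (f = 0*((-4 - ⅔)*3) = 0*(-14/3*3) = 0*(-14) = 0)
1/(f + 1*(32 + 47)) = 1/(0 + 1*(32 + 47)) = 1/(0 + 1*79) = 1/(0 + 79) = 1/79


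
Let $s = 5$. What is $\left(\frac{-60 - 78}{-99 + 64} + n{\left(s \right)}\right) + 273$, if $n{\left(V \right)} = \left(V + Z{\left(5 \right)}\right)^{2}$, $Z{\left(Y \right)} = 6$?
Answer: $\frac{13928}{35} \approx 397.94$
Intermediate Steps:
$n{\left(V \right)} = \left(6 + V\right)^{2}$ ($n{\left(V \right)} = \left(V + 6\right)^{2} = \left(6 + V\right)^{2}$)
$\left(\frac{-60 - 78}{-99 + 64} + n{\left(s \right)}\right) + 273 = \left(\frac{-60 - 78}{-99 + 64} + \left(6 + 5\right)^{2}\right) + 273 = \left(- \frac{138}{-35} + 11^{2}\right) + 273 = \left(\left(-138\right) \left(- \frac{1}{35}\right) + 121\right) + 273 = \left(\frac{138}{35} + 121\right) + 273 = \frac{4373}{35} + 273 = \frac{13928}{35}$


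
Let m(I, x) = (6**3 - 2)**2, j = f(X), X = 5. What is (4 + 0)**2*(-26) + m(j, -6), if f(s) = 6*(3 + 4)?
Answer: 45380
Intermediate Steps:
f(s) = 42 (f(s) = 6*7 = 42)
j = 42
m(I, x) = 45796 (m(I, x) = (216 - 2)**2 = 214**2 = 45796)
(4 + 0)**2*(-26) + m(j, -6) = (4 + 0)**2*(-26) + 45796 = 4**2*(-26) + 45796 = 16*(-26) + 45796 = -416 + 45796 = 45380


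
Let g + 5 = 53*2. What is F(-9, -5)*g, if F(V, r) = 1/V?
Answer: -101/9 ≈ -11.222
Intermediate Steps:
g = 101 (g = -5 + 53*2 = -5 + 106 = 101)
F(-9, -5)*g = 101/(-9) = -⅑*101 = -101/9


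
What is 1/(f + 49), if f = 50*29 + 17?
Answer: 1/1516 ≈ 0.00065963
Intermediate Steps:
f = 1467 (f = 1450 + 17 = 1467)
1/(f + 49) = 1/(1467 + 49) = 1/1516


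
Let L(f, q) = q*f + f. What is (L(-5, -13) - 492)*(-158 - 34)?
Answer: 82944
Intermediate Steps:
L(f, q) = f + f*q (L(f, q) = f*q + f = f + f*q)
(L(-5, -13) - 492)*(-158 - 34) = (-5*(1 - 13) - 492)*(-158 - 34) = (-5*(-12) - 492)*(-192) = (60 - 492)*(-192) = -432*(-192) = 82944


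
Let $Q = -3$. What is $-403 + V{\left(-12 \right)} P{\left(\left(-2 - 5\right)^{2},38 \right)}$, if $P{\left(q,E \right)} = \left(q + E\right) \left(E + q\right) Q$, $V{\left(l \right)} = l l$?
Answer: $-3270211$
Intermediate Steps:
$V{\left(l \right)} = l^{2}$
$P{\left(q,E \right)} = - 3 \left(E + q\right)^{2}$ ($P{\left(q,E \right)} = \left(q + E\right) \left(E + q\right) \left(-3\right) = \left(E + q\right) \left(E + q\right) \left(-3\right) = \left(E + q\right)^{2} \left(-3\right) = - 3 \left(E + q\right)^{2}$)
$-403 + V{\left(-12 \right)} P{\left(\left(-2 - 5\right)^{2},38 \right)} = -403 + \left(-12\right)^{2} \left(- 3 \left(38 + \left(-2 - 5\right)^{2}\right)^{2}\right) = -403 + 144 \left(- 3 \left(38 + \left(-7\right)^{2}\right)^{2}\right) = -403 + 144 \left(- 3 \left(38 + 49\right)^{2}\right) = -403 + 144 \left(- 3 \cdot 87^{2}\right) = -403 + 144 \left(\left(-3\right) 7569\right) = -403 + 144 \left(-22707\right) = -403 - 3269808 = -3270211$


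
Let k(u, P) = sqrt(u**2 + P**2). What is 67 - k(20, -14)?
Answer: 67 - 2*sqrt(149) ≈ 42.587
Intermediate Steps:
k(u, P) = sqrt(P**2 + u**2)
67 - k(20, -14) = 67 - sqrt((-14)**2 + 20**2) = 67 - sqrt(196 + 400) = 67 - sqrt(596) = 67 - 2*sqrt(149)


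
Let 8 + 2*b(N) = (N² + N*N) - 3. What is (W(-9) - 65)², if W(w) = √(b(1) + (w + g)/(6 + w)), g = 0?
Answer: (130 - I*√6)²/4 ≈ 4223.5 - 159.22*I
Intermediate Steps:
b(N) = -11/2 + N² (b(N) = -4 + ((N² + N*N) - 3)/2 = -4 + ((N² + N²) - 3)/2 = -4 + (2*N² - 3)/2 = -4 + (-3 + 2*N²)/2 = -4 + (-3/2 + N²) = -11/2 + N²)
W(w) = √(-9/2 + w/(6 + w)) (W(w) = √((-11/2 + 1²) + (w + 0)/(6 + w)) = √((-11/2 + 1) + w/(6 + w)) = √(-9/2 + w/(6 + w)))
(W(-9) - 65)² = (√2*√((-54 - 7*(-9))/(6 - 9))/2 - 65)² = (√2*√((-54 + 63)/(-3))/2 - 65)² = (√2*√(-⅓*9)/2 - 65)² = (√2*√(-3)/2 - 65)² = (√2*(I*√3)/2 - 65)² = (I*√6/2 - 65)² = (-65 + I*√6/2)²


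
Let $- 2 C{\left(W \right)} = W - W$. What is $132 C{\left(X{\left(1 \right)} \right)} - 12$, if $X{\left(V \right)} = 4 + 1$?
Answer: $-12$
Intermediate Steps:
$X{\left(V \right)} = 5$
$C{\left(W \right)} = 0$ ($C{\left(W \right)} = - \frac{W - W}{2} = \left(- \frac{1}{2}\right) 0 = 0$)
$132 C{\left(X{\left(1 \right)} \right)} - 12 = 132 \cdot 0 - 12 = 0 - 12 = -12$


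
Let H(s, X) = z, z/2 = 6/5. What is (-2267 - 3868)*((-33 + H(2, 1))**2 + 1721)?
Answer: -81514518/5 ≈ -1.6303e+7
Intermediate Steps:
z = 12/5 (z = 2*(6/5) = 12/5 ≈ 2.4000)
H(s, X) = 12/5
(-2267 - 3868)*((-33 + H(2, 1))**2 + 1721) = (-2267 - 3868)*((-33 + 12/5)**2 + 1721) = -6135*((-153/5)**2 + 1721) = -6135*(23409/25 + 1721) = -6135*66434/25 = -81514518/5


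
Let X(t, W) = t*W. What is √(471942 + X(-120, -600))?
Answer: 3*√60438 ≈ 737.52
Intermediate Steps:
X(t, W) = W*t
√(471942 + X(-120, -600)) = √(471942 - 600*(-120)) = √(471942 + 72000) = √543942 = 3*√60438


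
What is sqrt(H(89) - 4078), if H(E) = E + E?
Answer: 10*I*sqrt(39) ≈ 62.45*I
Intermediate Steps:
H(E) = 2*E
sqrt(H(89) - 4078) = sqrt(2*89 - 4078) = sqrt(178 - 4078) = sqrt(-3900) = 10*I*sqrt(39)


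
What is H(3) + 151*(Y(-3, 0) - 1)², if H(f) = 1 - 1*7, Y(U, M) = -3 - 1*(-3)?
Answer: 145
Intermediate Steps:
Y(U, M) = 0 (Y(U, M) = -3 + 3 = 0)
H(f) = -6 (H(f) = 1 - 7 = -6)
H(3) + 151*(Y(-3, 0) - 1)² = -6 + 151*(0 - 1)² = -6 + 151*(-1)² = -6 + 151*1 = -6 + 151 = 145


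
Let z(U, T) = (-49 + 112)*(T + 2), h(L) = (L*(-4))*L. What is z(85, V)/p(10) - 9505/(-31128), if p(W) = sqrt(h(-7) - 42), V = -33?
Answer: 9505/31128 + 279*I*sqrt(238)/34 ≈ 0.30535 + 126.59*I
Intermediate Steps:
h(L) = -4*L**2 (h(L) = (-4*L)*L = -4*L**2)
p(W) = I*sqrt(238) (p(W) = sqrt(-4*(-7)**2 - 42) = sqrt(-4*49 - 42) = sqrt(-196 - 42) = sqrt(-238) = I*sqrt(238))
z(U, T) = 126 + 63*T (z(U, T) = 63*(2 + T) = 126 + 63*T)
z(85, V)/p(10) - 9505/(-31128) = (126 + 63*(-33))/((I*sqrt(238))) - 9505/(-31128) = (126 - 2079)*(-I*sqrt(238)/238) - 9505*(-1/31128) = -(-279)*I*sqrt(238)/34 + 9505/31128 = 279*I*sqrt(238)/34 + 9505/31128 = 9505/31128 + 279*I*sqrt(238)/34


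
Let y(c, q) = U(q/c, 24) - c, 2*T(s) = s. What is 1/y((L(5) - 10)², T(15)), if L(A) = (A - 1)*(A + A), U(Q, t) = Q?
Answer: -120/107999 ≈ -0.0011111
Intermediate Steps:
T(s) = s/2
L(A) = 2*A*(-1 + A) (L(A) = (-1 + A)*(2*A) = 2*A*(-1 + A))
y(c, q) = -c + q/c (y(c, q) = q/c - c = -c + q/c)
1/y((L(5) - 10)², T(15)) = 1/(-(2*5*(-1 + 5) - 10)² + ((½)*15)/((2*5*(-1 + 5) - 10)²)) = 1/(-(2*5*4 - 10)² + 15/(2*((2*5*4 - 10)²))) = 1/(-(40 - 10)² + 15/(2*((40 - 10)²))) = 1/(-1*30² + 15/(2*(30²))) = 1/(-1*900 + (15/2)/900) = 1/(-900 + (15/2)*(1/900)) = 1/(-900 + 1/120) = 1/(-107999/120) = -120/107999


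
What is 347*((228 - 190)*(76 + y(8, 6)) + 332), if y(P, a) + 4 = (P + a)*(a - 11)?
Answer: 141576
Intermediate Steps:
y(P, a) = -4 + (-11 + a)*(P + a) (y(P, a) = -4 + (P + a)*(a - 11) = -4 + (P + a)*(-11 + a) = -4 + (-11 + a)*(P + a))
347*((228 - 190)*(76 + y(8, 6)) + 332) = 347*((228 - 190)*(76 + (-4 + 6² - 11*8 - 11*6 + 8*6)) + 332) = 347*(38*(76 + (-4 + 36 - 88 - 66 + 48)) + 332) = 347*(38*(76 - 74) + 332) = 347*(38*2 + 332) = 347*(76 + 332) = 347*408 = 141576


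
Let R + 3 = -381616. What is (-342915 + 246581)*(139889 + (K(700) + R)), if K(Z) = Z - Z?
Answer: 23286817820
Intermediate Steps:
R = -381619 (R = -3 - 381616 = -381619)
K(Z) = 0
(-342915 + 246581)*(139889 + (K(700) + R)) = (-342915 + 246581)*(139889 + (0 - 381619)) = -96334*(139889 - 381619) = -96334*(-241730) = 23286817820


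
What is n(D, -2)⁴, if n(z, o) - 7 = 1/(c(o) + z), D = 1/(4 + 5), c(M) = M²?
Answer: 5158686976/1874161 ≈ 2752.5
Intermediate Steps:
D = ⅑ (D = 1/9 = ⅑ ≈ 0.11111)
n(z, o) = 7 + 1/(z + o²) (n(z, o) = 7 + 1/(o² + z) = 7 + 1/(z + o²))
n(D, -2)⁴ = ((1 + 7*(⅑) + 7*(-2)²)/(⅑ + (-2)²))⁴ = ((1 + 7/9 + 7*4)/(⅑ + 4))⁴ = ((1 + 7/9 + 28)/(37/9))⁴ = ((9/37)*(268/9))⁴ = (268/37)⁴ = 5158686976/1874161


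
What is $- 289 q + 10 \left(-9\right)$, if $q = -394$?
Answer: $113776$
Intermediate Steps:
$- 289 q + 10 \left(-9\right) = \left(-289\right) \left(-394\right) + 10 \left(-9\right) = 113866 - 90 = 113776$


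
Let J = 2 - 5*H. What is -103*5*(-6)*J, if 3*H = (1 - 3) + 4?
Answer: -4120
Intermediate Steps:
H = 2/3 (H = ((1 - 3) + 4)/3 = (-2 + 4)/3 = (1/3)*2 = 2/3 ≈ 0.66667)
J = -4/3 (J = 2 - 5*2/3 = 2 - 10/3 = -4/3 ≈ -1.3333)
-103*5*(-6)*J = -103*5*(-6)*(-4)/3 = -(-3090)*(-4)/3 = -103*40 = -4120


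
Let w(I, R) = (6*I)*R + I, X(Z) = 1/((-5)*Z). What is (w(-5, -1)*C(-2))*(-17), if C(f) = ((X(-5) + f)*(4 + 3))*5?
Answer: 29155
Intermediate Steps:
X(Z) = -1/(5*Z)
w(I, R) = I + 6*I*R (w(I, R) = 6*I*R + I = I + 6*I*R)
C(f) = 7/5 + 35*f (C(f) = ((-⅕/(-5) + f)*(4 + 3))*5 = ((-⅕*(-⅕) + f)*7)*5 = ((1/25 + f)*7)*5 = (7/25 + 7*f)*5 = 7/5 + 35*f)
(w(-5, -1)*C(-2))*(-17) = ((-5*(1 + 6*(-1)))*(7/5 + 35*(-2)))*(-17) = ((-5*(1 - 6))*(7/5 - 70))*(-17) = (-5*(-5)*(-343/5))*(-17) = (25*(-343/5))*(-17) = -1715*(-17) = 29155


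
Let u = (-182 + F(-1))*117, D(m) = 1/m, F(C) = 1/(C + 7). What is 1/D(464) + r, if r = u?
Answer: -41621/2 ≈ -20811.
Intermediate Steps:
F(C) = 1/(7 + C)
u = -42549/2 (u = (-182 + 1/(7 - 1))*117 = (-182 + 1/6)*117 = -1091/6*117 = -42549/2 ≈ -21275.)
r = -42549/2 ≈ -21275.
1/D(464) + r = 1/(1/464) - 42549/2 = 464 - 42549/2 = -41621/2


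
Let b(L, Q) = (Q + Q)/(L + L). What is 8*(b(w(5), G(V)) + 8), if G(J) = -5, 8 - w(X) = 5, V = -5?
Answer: 152/3 ≈ 50.667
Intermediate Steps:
w(X) = 3 (w(X) = 8 - 1*5 = 8 - 5 = 3)
b(L, Q) = Q/L (b(L, Q) = (2*Q)/((2*L)) = (2*Q)*(1/(2*L)) = Q/L)
8*(b(w(5), G(V)) + 8) = 8*(-5/3 + 8) = 8*(19/3) = 152/3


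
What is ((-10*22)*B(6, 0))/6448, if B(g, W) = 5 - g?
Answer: 55/1612 ≈ 0.034119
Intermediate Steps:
((-10*22)*B(6, 0))/6448 = ((-10*22)*(5 - 1*6))/6448 = -220*(5 - 6)*(1/6448) = -220*(-1)*(1/6448) = 220*(1/6448) = 55/1612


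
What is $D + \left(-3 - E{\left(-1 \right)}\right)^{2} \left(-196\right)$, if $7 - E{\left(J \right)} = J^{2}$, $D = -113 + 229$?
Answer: $-15760$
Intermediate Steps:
$D = 116$
$E{\left(J \right)} = 7 - J^{2}$
$D + \left(-3 - E{\left(-1 \right)}\right)^{2} \left(-196\right) = 116 + \left(-3 - \left(7 - \left(-1\right)^{2}\right)\right)^{2} \left(-196\right) = 116 + \left(-3 - \left(7 - 1\right)\right)^{2} \left(-196\right) = 116 + \left(-3 - 6\right)^{2} \left(-196\right) = 116 + \left(-9\right)^{2} \left(-196\right) = 116 + 81 \left(-196\right) = 116 - 15876 = -15760$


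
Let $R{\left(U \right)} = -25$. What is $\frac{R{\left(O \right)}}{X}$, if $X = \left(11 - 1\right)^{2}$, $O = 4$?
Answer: $- \frac{1}{4} \approx -0.25$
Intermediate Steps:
$X = 100$ ($X = 10^{2} = 100$)
$\frac{R{\left(O \right)}}{X} = - \frac{25}{100} = \left(-25\right) \frac{1}{100} = - \frac{1}{4}$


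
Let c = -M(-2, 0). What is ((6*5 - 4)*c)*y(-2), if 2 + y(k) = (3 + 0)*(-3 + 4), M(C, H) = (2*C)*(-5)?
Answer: -520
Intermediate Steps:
M(C, H) = -10*C
y(k) = 1 (y(k) = -2 + (3 + 0)*(-3 + 4) = -2 + 3*1 = -2 + 3 = 1)
c = -20 (c = -(-10)*(-2) = -1*20 = -20)
((6*5 - 4)*c)*y(-2) = ((6*5 - 4)*(-20))*1 = ((30 - 4)*(-20))*1 = (26*(-20))*1 = -520*1 = -520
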